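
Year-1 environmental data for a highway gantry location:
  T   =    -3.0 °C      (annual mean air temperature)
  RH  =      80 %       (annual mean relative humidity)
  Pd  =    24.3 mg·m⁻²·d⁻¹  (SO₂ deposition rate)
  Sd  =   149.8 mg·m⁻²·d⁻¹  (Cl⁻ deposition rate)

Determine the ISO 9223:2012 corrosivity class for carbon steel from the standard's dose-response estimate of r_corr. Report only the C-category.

carbon steel: temperature factor f = +0.150·(-13.0) = -1.9500
  sulphur-dioxide contribution → 6.554 μm/a
  chloride contribution → 28.3 μm/a
  total first-year rate 34.86 μm/a
Category bounds: 25…50 μm/a bracket r_corr ⇒ C3

C3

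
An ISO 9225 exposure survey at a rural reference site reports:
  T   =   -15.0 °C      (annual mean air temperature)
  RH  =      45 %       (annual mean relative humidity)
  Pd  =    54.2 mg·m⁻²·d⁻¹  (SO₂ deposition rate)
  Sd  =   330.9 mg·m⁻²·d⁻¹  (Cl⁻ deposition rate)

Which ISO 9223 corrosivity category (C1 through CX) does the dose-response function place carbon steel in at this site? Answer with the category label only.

C2

carbon steel: temperature factor f = +0.150·(-25.0) = -3.7500
  sulphur-dioxide contribution → 0.8164 μm/a
  chloride contribution → 9.019 μm/a
  total first-year rate 9.836 μm/a
Category bounds: 1.3…25 μm/a bracket r_corr ⇒ C2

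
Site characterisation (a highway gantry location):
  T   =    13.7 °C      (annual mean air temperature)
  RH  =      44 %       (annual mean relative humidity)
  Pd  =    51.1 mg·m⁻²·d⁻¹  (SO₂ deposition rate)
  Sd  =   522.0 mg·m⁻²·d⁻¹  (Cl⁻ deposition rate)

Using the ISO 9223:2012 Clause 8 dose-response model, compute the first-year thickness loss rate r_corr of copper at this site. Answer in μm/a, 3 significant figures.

r_corr = 0.677 μm/a

copper: T>10 °C ⇒ hinge -0.080·(13.7−10) = -0.2960
  sulphur-dioxide contribution → 0.147 μm/a
  chloride contribution → 0.5296 μm/a
  total first-year rate 0.6766 μm/a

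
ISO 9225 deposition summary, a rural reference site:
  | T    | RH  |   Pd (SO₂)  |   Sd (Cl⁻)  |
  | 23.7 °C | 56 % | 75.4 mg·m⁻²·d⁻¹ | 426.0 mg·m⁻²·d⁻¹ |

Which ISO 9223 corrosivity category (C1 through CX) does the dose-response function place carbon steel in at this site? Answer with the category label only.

C5

carbon steel: f(T) = -0.054·(T−10) [T>10 °C] = -0.7398
  Pd branch = 1.77·Pd^0.52·e^(0.02·RH+f) = 24.51 μm/a
  Sd branch = 0.102·Sd^0.62·e^(0.033·RH+0.04·T) = 71.31 μm/a
  r_corr = 24.51 + 71.31 = 95.81 μm/a
Category bounds: 80…200 μm/a bracket r_corr ⇒ C5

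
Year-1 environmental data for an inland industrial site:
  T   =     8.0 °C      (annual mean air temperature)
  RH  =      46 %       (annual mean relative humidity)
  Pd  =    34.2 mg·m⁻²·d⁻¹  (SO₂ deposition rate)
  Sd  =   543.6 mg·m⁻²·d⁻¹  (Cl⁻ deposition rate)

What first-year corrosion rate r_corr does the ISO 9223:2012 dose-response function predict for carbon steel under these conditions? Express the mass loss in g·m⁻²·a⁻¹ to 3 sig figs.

carbon steel: temperature factor f = +0.150·(-2.0) = -0.3000
  SO₂ term: 1.77·34.2^0.52·exp(0.02·46-0.3000) = 20.65
  Cl⁻ term: 0.102·543.6^0.62·exp(0.033·46+0.04·8.0) = 31.82
  r_corr = 20.65 + 31.82 = 52.47 μm/a
Convert to mass loss: 52.47 μm/a × 7.85 g/cm³ = 411.9 g·m⁻²·a⁻¹

r_corr = 412 g·m⁻²·a⁻¹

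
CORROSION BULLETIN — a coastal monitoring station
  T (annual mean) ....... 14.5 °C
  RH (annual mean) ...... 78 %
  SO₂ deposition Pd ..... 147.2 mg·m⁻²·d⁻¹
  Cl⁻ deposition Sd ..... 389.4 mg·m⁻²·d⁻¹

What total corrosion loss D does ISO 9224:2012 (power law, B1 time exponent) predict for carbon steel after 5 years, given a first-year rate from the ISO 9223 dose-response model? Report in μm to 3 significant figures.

D(5) = 429 μm

carbon steel: f(T) = -0.054·(T−10) [T>10 °C] = -0.2430
  Pd branch = 1.77·Pd^0.52·e^(0.02·RH+f) = 88.56 μm/a
  Sd branch = 0.102·Sd^0.62·e^(0.033·RH+0.04·T) = 96.47 μm/a
  r_corr = 88.56 + 96.47 = 185 μm/a
Long-term exponent b (ISO 9224 Table 2, B1) = 0.523
  D(5) = 185 × 5^0.523 = 185 × 2.32 = 429.4 μm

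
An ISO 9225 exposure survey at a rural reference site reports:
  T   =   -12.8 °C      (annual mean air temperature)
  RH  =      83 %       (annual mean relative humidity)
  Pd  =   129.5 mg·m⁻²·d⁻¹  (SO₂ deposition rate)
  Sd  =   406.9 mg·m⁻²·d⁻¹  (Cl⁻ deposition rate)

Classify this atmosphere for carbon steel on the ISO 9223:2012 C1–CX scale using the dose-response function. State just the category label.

carbon steel: f(T) = +0.150·(T−10) [T≤10 °C] = -3.4200
  SO₂ term: 1.77·129.5^0.52·exp(0.02·83-3.4200) = 3.819
  Cl⁻ term: 0.102·406.9^0.62·exp(0.033·83+0.04·-12.8) = 39.23
  r_corr = 3.819 + 39.23 = 43.05 μm/a
ISO 9223 Table 2 (carbon steel): 25 < 43.1 ≤ 50 μm/a ⇒ C3

C3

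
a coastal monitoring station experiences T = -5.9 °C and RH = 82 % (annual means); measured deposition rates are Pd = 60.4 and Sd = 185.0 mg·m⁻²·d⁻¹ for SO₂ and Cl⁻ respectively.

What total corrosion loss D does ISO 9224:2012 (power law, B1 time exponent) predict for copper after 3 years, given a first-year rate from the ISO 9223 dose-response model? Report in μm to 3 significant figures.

D(3) = 1.80 μm

copper: T≤10 °C ⇒ hinge +0.126·(-5.9−10) = -2.0034
  Pd branch = 0.0053·Pd^0.26·e^(0.059·RH+f) = 0.2621 μm/a
  Cl⁻ term: 0.01025·185.0^0.27·exp(0.036·82+0.049·-5.9) = 0.6016
  r_corr = 0.2621 + 0.6016 = 0.8637 μm/a
Power-law: D(3) = r_corr · 3^0.667
  D(3) = 0.8637 × 3^0.667 = 0.8637 × 2.081 = 1.797 μm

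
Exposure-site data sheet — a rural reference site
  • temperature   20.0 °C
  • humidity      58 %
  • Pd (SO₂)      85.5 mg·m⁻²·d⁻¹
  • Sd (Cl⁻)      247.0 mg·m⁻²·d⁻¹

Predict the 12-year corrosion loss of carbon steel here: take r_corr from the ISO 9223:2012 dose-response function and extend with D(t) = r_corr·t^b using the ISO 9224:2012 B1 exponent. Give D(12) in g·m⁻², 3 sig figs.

carbon steel: T>10 °C ⇒ hinge -0.054·(20.0−10) = -0.5400
  Pd branch = 1.77·Pd^0.52·e^(0.02·RH+f) = 33.26 μm/a
  Sd branch = 0.102·Sd^0.62·e^(0.033·RH+0.04·T) = 46.85 μm/a
  r_corr = 33.26 + 46.85 = 80.11 μm/a
ISO 9224: D(t) = r_corr · t^b with b = 0.523 (carbon steel, B1)
  D(12) = 80.11 × 12^0.523 = 80.11 × 3.668 = 293.8 μm
  Mass loss = 293.8 μm × 7.85 g/cm³ = 2307 g·m⁻²

D(12) = 2.31e+03 g·m⁻²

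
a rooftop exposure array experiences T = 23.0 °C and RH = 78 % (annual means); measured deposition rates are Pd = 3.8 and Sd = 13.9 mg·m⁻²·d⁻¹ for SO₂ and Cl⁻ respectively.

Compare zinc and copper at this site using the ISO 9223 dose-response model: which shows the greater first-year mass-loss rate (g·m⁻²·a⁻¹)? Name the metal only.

zinc: temperature factor f = -0.071·(13.0) = -0.9230
  Pd branch = 0.0129·Pd^0.44·e^(0.046·RH+f) = 0.3335 μm/a
  Sd branch = 0.0175·Sd^0.57·e^(0.008·RH+0.085·T) = 1.034 μm/a
  sum: 0.3335 + 1.034 → r_corr = 1.368 μm/a
  mass loss = 1.368 μm/a × 7.14 g/cm³ = 9.765 g·m⁻²·a⁻¹
copper: temperature factor f = -0.080·(13.0) = -1.0400
  Pd branch = 0.0053·Pd^0.26·e^(0.059·RH+f) = 0.2642 μm/a
  Sd branch = 0.01025·Sd^0.27·e^(0.036·RH+0.049·T) = 1.067 μm/a
  sum: 0.2642 + 1.067 → r_corr = 1.332 μm/a
  mass loss = 1.332 μm/a × 8.96 g/cm³ = 11.93 g·m⁻²·a⁻¹
Ordering by g·m⁻²·a⁻¹: copper (11.9) > zinc (9.77)

copper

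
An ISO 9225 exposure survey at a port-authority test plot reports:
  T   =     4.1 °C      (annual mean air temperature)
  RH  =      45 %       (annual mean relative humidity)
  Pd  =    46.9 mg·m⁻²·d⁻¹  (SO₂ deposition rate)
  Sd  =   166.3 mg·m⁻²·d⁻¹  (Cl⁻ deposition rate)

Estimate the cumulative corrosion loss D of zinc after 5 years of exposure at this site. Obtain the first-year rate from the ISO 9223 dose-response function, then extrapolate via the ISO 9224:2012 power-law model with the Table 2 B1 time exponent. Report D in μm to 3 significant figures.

D(5) = 4.07 μm

zinc: f(T) = +0.038·(T−10) [T≤10 °C] = -0.2242
  sulphur-dioxide contribution → 0.4441 μm/a
  chloride contribution → 0.6556 μm/a
  total first-year rate 1.1 μm/a
Power-law: D(5) = r_corr · 5^0.813
  D(5) = 1.1 × 5^0.813 = 1.1 × 3.701 = 4.07 μm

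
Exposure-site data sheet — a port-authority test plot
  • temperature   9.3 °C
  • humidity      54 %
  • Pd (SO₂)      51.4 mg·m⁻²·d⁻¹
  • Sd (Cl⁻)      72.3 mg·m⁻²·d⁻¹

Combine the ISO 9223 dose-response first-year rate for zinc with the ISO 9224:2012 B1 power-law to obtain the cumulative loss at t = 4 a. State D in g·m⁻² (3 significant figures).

D(4) = 33.8 g·m⁻²

zinc: temperature factor f = +0.038·(-0.7) = -0.0266
  SO₂ term: 0.0129·51.4^0.44·exp(0.046·54-0.0266) = 0.8524
  Cl⁻ term: 0.0175·72.3^0.57·exp(0.008·54+0.085·9.3) = 0.6818
  r_corr = 0.8524 + 0.6818 = 1.534 μm/a
Power-law: D(4) = r_corr · 4^0.813
  D(4) = 1.534 × 4^0.813 = 1.534 × 3.087 = 4.736 μm
  Mass loss = 4.736 μm × 7.14 g/cm³ = 33.81 g·m⁻²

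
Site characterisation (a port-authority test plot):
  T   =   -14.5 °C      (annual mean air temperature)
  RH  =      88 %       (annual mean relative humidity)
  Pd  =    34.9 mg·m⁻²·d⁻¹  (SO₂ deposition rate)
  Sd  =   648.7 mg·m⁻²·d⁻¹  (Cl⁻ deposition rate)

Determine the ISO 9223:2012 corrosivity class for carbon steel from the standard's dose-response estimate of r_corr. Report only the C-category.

carbon steel: temperature factor f = +0.150·(-24.5) = -3.6750
  Pd branch = 1.77·Pd^0.52·e^(0.02·RH+f) = 1.654 μm/a
  Sd branch = 0.102·Sd^0.62·e^(0.033·RH+0.04·T) = 57.73 μm/a
  r_corr = 1.654 + 57.73 = 59.38 μm/a
Category bounds: 50…80 μm/a bracket r_corr ⇒ C4

C4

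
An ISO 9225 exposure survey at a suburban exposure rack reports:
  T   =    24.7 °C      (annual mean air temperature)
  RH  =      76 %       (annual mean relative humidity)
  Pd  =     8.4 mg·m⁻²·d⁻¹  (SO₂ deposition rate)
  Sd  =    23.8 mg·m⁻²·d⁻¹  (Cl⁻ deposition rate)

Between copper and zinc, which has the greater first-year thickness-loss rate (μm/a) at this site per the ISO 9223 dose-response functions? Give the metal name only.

copper: T>10 °C ⇒ hinge -0.080·(24.7−10) = -1.1760
  sulphur-dioxide contribution → 0.2519 μm/a
  chloride contribution → 1.248 μm/a
  ⇒ r_corr(copper) = 1.5 μm/a
zinc: T>10 °C ⇒ hinge -0.071·(24.7−10) = -1.0437
  sulphur-dioxide contribution → 0.3822 μm/a
  chloride contribution → 1.598 μm/a
  total first-year rate 1.98 μm/a
Ordering by μm/a: zinc (1.98) > copper (1.5)

zinc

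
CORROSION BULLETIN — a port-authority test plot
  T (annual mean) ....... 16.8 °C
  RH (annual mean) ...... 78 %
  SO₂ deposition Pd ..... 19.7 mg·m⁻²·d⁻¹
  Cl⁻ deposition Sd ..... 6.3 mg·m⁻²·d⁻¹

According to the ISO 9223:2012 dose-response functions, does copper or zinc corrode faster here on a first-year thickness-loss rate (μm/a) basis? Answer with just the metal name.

zinc

copper: T>10 °C ⇒ hinge -0.080·(16.8−10) = -0.5440
  Pd branch = 0.0053·Pd^0.26·e^(0.059·RH+f) = 0.6656 μm/a
  Cl⁻ term: 0.01025·6.3^0.27·exp(0.036·78+0.049·16.8) = 0.6361
  sum: 0.6656 + 0.6361 → r_corr = 1.302 μm/a
zinc: f(T) = -0.071·(T−10) [T>10 °C] = -0.4828
  Pd branch = 0.0129·Pd^0.44·e^(0.046·RH+f) = 1.068 μm/a
  Sd branch = 0.0175·Sd^0.57·e^(0.008·RH+0.085·T) = 0.3889 μm/a
  sum: 1.068 + 0.3889 → r_corr = 1.457 μm/a
Ordering by μm/a: zinc (1.46) > copper (1.3)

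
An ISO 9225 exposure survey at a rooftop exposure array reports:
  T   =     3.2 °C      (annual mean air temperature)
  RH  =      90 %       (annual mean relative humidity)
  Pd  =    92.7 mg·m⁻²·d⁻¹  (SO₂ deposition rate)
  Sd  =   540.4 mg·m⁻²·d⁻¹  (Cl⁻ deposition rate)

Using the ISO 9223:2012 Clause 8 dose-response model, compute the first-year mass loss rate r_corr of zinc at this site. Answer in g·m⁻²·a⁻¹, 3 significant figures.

zinc: temperature factor f = +0.038·(-6.8) = -0.2584
  sulphur-dioxide contribution → 4.591 μm/a
  chloride contribution → 1.704 μm/a
  ⇒ r_corr(zinc) = 6.295 μm/a
Convert to mass loss: 6.295 μm/a × 7.14 g/cm³ = 44.94 g·m⁻²·a⁻¹

r_corr = 44.9 g·m⁻²·a⁻¹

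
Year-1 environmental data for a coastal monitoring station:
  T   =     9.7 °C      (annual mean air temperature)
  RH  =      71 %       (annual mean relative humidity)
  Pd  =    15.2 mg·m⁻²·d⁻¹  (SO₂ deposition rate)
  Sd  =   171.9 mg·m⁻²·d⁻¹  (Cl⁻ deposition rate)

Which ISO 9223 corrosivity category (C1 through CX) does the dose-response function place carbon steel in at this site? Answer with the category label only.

carbon steel: f(T) = +0.150·(T−10) [T≤10 °C] = -0.0450
  SO₂ term: 1.77·15.2^0.52·exp(0.02·71-0.0450) = 28.82
  Cl⁻ term: 0.102·171.9^0.62·exp(0.033·71+0.04·9.7) = 38.07
  sum: 28.82 + 38.07 → r_corr = 66.88 μm/a
ISO 9223 Table 2 (carbon steel): 50 < 66.9 ≤ 80 μm/a ⇒ C4

C4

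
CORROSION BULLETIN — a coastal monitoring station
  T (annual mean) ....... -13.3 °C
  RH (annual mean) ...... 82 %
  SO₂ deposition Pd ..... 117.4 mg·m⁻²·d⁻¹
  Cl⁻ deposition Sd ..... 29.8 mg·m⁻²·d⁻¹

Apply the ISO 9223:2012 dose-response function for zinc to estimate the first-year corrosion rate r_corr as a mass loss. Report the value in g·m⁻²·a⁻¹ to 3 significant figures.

r_corr = 14.0 g·m⁻²·a⁻¹

zinc: f(T) = +0.038·(T−10) [T≤10 °C] = -0.8854
  sulphur-dioxide contribution → 1.883 μm/a
  chloride contribution → 0.07538 μm/a
  total first-year rate 1.959 μm/a
Convert to mass loss: 1.959 μm/a × 7.14 g/cm³ = 13.98 g·m⁻²·a⁻¹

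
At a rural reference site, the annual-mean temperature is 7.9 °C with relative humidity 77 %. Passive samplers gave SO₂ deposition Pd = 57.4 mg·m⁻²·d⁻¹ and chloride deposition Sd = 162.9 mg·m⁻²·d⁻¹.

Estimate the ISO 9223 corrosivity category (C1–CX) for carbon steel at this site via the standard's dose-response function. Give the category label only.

C5

carbon steel: temperature factor f = +0.150·(-2.1) = -0.3150
  Pd branch = 1.77·Pd^0.52·e^(0.02·RH+f) = 49.5 μm/a
  Sd branch = 0.102·Sd^0.62·e^(0.033·RH+0.04·T) = 41.76 μm/a
  r_corr = 49.5 + 41.76 = 91.26 μm/a
ISO 9223 Table 2 (carbon steel): 80 < 91.3 ≤ 200 μm/a ⇒ C5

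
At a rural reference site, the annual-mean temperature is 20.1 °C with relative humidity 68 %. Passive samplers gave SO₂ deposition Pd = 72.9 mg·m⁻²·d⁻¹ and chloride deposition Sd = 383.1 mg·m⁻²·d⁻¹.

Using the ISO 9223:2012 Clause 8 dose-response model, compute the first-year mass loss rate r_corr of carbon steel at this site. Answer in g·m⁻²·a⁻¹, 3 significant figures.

r_corr = 966 g·m⁻²·a⁻¹

carbon steel: T>10 °C ⇒ hinge -0.054·(20.1−10) = -0.5454
  SO₂ term: 1.77·72.9^0.52·exp(0.02·68-0.5454) = 37.19
  Sd branch = 0.102·Sd^0.62·e^(0.033·RH+0.04·T) = 85.9 μm/a
  r_corr = 37.19 + 85.9 = 123.1 μm/a
Convert to mass loss: 123.1 μm/a × 7.85 g/cm³ = 966.2 g·m⁻²·a⁻¹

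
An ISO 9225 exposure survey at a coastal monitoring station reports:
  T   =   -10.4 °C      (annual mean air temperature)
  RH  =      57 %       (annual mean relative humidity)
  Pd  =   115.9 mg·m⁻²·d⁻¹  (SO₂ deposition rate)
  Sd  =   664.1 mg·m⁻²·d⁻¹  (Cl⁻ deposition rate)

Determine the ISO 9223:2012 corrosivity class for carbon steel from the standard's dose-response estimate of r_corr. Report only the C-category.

carbon steel: T≤10 °C ⇒ hinge +0.150·(-10.4−10) = -3.0600
  SO₂ term: 1.77·115.9^0.52·exp(0.02·57-3.0600) = 3.072
  Sd branch = 0.102·Sd^0.62·e^(0.033·RH+0.04·T) = 24.81 μm/a
  sum: 3.072 + 24.81 → r_corr = 27.88 μm/a
27.9 μm/a falls in (25, 50] for carbon steel → category C3

C3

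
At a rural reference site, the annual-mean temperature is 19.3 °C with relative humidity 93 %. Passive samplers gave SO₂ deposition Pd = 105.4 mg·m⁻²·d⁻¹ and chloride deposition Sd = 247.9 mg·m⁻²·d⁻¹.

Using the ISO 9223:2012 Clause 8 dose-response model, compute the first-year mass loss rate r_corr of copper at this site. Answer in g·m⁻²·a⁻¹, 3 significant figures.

copper: T>10 °C ⇒ hinge -0.080·(19.3−10) = -0.7440
  sulphur-dioxide contribution → 2.042 μm/a
  chloride contribution → 3.326 μm/a
  ⇒ r_corr(copper) = 5.368 μm/a
Convert to mass loss: 5.368 μm/a × 8.96 g/cm³ = 48.1 g·m⁻²·a⁻¹

r_corr = 48.1 g·m⁻²·a⁻¹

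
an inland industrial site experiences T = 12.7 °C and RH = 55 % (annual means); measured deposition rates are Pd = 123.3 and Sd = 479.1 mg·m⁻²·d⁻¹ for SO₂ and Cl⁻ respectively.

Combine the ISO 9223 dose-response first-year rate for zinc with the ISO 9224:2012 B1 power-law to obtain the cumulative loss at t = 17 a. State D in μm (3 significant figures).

zinc: T>10 °C ⇒ hinge -0.071·(12.7−10) = -0.1917
  sulphur-dioxide contribution → 1.112 μm/a
  chloride contribution → 2.696 μm/a
  ⇒ r_corr(zinc) = 3.808 μm/a
Long-term exponent b (ISO 9224 Table 2, B1) = 0.813
  D(17) = 3.808 × 17^0.813 = 3.808 × 10.01 = 38.12 μm

D(17) = 38.1 μm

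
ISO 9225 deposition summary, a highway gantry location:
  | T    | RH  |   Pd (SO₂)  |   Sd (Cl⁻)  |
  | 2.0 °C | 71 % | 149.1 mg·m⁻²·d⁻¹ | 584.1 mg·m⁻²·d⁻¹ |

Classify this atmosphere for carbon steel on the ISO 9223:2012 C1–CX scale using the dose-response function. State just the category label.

C5

carbon steel: temperature factor f = +0.150·(-8.0) = -1.2000
  SO₂ term: 1.77·149.1^0.52·exp(0.02·71-1.2000) = 29.77
  Cl⁻ term: 0.102·584.1^0.62·exp(0.033·71+0.04·2.0) = 59.72
  sum: 29.77 + 59.72 → r_corr = 89.49 μm/a
ISO 9223 Table 2 (carbon steel): 80 < 89.5 ≤ 200 μm/a ⇒ C5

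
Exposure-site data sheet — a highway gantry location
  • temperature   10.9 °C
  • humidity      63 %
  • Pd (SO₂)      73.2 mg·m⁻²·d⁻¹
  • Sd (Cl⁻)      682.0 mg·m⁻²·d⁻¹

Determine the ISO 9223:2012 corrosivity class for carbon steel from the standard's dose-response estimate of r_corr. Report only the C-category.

C5

carbon steel: f(T) = -0.054·(T−10) [T>10 °C] = -0.0486
  SO₂ term: 1.77·73.2^0.52·exp(0.02·63-0.0486) = 55.41
  Cl⁻ term: 0.102·682.0^0.62·exp(0.033·63+0.04·10.9) = 72.08
  sum: 55.41 + 72.08 → r_corr = 127.5 μm/a
ISO 9223 Table 2 (carbon steel): 80 < 127 ≤ 200 μm/a ⇒ C5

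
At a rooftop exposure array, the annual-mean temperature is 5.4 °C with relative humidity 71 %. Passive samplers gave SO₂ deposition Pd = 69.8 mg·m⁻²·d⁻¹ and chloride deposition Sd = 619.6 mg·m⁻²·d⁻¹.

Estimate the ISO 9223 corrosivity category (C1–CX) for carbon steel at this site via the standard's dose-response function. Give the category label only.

C5

carbon steel: temperature factor f = +0.150·(-4.6) = -0.6900
  sulphur-dioxide contribution → 33.41 μm/a
  chloride contribution → 70.97 μm/a
  total first-year rate 104.4 μm/a
Category bounds: 80…200 μm/a bracket r_corr ⇒ C5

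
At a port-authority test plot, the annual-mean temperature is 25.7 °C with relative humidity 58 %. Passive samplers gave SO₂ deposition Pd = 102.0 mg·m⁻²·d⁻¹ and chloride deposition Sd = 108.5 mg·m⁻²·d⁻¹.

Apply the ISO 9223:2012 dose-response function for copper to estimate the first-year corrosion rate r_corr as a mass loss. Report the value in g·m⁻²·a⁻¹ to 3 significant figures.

r_corr = 10.6 g·m⁻²·a⁻¹

copper: T>10 °C ⇒ hinge -0.080·(25.7−10) = -1.2560
  Pd branch = 0.0053·Pd^0.26·e^(0.059·RH+f) = 0.1539 μm/a
  Sd branch = 0.01025·Sd^0.27·e^(0.036·RH+0.049·T) = 1.033 μm/a
  sum: 0.1539 + 1.033 → r_corr = 1.187 μm/a
Convert to mass loss: 1.187 μm/a × 8.96 g/cm³ = 10.63 g·m⁻²·a⁻¹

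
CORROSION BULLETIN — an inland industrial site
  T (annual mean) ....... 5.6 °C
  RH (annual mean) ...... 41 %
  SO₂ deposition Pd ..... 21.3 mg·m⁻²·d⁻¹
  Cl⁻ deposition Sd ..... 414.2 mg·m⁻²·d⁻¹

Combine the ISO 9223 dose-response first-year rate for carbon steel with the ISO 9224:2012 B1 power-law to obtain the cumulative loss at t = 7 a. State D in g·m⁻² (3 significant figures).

D(7) = 671 g·m⁻²

carbon steel: f(T) = +0.150·(T−10) [T≤10 °C] = -0.6600
  Pd branch = 1.77·Pd^0.52·e^(0.02·RH+f) = 10.19 μm/a
  Sd branch = 0.102·Sd^0.62·e^(0.033·RH+0.04·T) = 20.71 μm/a
  r_corr = 10.19 + 20.71 = 30.9 μm/a
ISO 9224: D(t) = r_corr · t^b with b = 0.523 (carbon steel, B1)
  D(7) = 30.9 × 7^0.523 = 30.9 × 2.767 = 85.5 μm
  Mass loss = 85.5 μm × 7.85 g/cm³ = 671.1 g·m⁻²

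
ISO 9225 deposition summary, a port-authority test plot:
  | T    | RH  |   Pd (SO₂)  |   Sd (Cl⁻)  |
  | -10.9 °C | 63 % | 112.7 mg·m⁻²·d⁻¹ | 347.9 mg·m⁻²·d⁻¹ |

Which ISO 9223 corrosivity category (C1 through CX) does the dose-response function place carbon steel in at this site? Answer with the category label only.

C2

carbon steel: f(T) = +0.150·(T−10) [T≤10 °C] = -3.1350
  SO₂ term: 1.77·112.7^0.52·exp(0.02·63-3.1350) = 3.167
  Sd branch = 0.102·Sd^0.62·e^(0.033·RH+0.04·T) = 19.85 μm/a
  sum: 3.167 + 19.85 → r_corr = 23.02 μm/a
23 μm/a falls in (1.3, 25] for carbon steel → category C2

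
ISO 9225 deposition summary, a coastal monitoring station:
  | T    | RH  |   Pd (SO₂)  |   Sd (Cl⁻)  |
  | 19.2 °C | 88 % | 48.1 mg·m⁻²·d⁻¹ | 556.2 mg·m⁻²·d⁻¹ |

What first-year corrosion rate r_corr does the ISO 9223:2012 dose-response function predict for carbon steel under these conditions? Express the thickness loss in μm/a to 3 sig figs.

r_corr = 249 μm/a

carbon steel: T>10 °C ⇒ hinge -0.054·(19.2−10) = -0.4968
  sulphur-dioxide contribution → 46.91 μm/a
  chloride contribution → 202 μm/a
  total first-year rate 248.9 μm/a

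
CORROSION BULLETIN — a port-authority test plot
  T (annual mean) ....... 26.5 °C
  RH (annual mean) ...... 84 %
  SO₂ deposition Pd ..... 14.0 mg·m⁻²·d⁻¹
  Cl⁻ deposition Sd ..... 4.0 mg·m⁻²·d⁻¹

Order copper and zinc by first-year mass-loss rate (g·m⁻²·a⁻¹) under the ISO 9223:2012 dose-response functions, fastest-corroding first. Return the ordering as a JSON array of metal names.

copper: temperature factor f = -0.080·(16.5) = -1.3200
  sulphur-dioxide contribution → 0.3994 μm/a
  chloride contribution → 1.123 μm/a
  total first-year rate 1.523 μm/a
  mass loss = 1.523 μm/a × 8.96 g/cm³ = 13.64 g·m⁻²·a⁻¹
zinc: temperature factor f = -0.071·(16.5) = -1.1715
  sulphur-dioxide contribution → 0.6084 μm/a
  chloride contribution → 0.7183 μm/a
  total first-year rate 1.327 μm/a
  mass loss = 1.327 μm/a × 7.14 g/cm³ = 9.473 g·m⁻²·a⁻¹
Ordering by g·m⁻²·a⁻¹: copper (13.6) > zinc (9.47)

["copper", "zinc"]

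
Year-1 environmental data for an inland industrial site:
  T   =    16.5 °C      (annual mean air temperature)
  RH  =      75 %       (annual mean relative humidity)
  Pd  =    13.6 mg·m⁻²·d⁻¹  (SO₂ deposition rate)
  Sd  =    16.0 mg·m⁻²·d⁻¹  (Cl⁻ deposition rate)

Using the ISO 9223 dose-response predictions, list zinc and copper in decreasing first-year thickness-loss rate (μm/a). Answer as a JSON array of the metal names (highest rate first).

zinc: T>10 °C ⇒ hinge -0.071·(16.5−10) = -0.4615
  Pd branch = 0.0129·Pd^0.44·e^(0.046·RH+f) = 0.8077 μm/a
  Cl⁻ term: 0.0175·16.0^0.57·exp(0.008·75+0.085·16.5) = 0.6296
  sum: 0.8077 + 0.6296 → r_corr = 1.437 μm/a
copper: f(T) = -0.080·(T−10) [T>10 °C] = -0.5200
  Pd branch = 0.0053·Pd^0.26·e^(0.059·RH+f) = 0.5187 μm/a
  Sd branch = 0.01025·Sd^0.27·e^(0.036·RH+0.049·T) = 0.7237 μm/a
  sum: 0.5187 + 0.7237 → r_corr = 1.242 μm/a
Ordering by μm/a: zinc (1.44) > copper (1.24)

["zinc", "copper"]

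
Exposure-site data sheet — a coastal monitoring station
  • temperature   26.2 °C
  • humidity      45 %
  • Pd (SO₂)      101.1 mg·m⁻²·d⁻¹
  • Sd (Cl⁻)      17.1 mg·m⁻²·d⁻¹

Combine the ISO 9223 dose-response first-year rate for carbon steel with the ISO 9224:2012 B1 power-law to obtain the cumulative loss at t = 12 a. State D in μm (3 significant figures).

carbon steel: T>10 °C ⇒ hinge -0.054·(26.2−10) = -0.8748
  sulphur-dioxide contribution → 20.02 μm/a
  chloride contribution → 7.467 μm/a
  total first-year rate 27.48 μm/a
ISO 9224: D(t) = r_corr · t^b with b = 0.523 (carbon steel, B1)
  D(12) = 27.48 × 12^0.523 = 27.48 × 3.668 = 100.8 μm

D(12) = 101 μm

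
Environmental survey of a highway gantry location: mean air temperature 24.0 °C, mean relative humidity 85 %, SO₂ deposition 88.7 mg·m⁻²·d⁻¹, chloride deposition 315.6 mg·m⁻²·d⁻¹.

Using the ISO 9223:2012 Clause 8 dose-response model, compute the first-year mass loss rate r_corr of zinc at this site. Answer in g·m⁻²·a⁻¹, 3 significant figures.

zinc: f(T) = -0.071·(T−10) [T>10 °C] = -0.9940
  SO₂ term: 0.0129·88.7^0.44·exp(0.046·85-0.9940) = 1.714
  Sd branch = 0.0175·Sd^0.57·e^(0.008·RH+0.085·T) = 7.06 μm/a
  r_corr = 1.714 + 7.06 = 8.775 μm/a
Convert to mass loss: 8.775 μm/a × 7.14 g/cm³ = 62.65 g·m⁻²·a⁻¹

r_corr = 62.7 g·m⁻²·a⁻¹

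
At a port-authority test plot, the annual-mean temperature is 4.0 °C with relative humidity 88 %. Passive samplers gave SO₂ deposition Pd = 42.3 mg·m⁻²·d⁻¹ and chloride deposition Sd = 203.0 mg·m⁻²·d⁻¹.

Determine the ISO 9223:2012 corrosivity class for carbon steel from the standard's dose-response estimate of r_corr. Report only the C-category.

carbon steel: f(T) = +0.150·(T−10) [T≤10 °C] = -0.9000
  Pd branch = 1.77·Pd^0.52·e^(0.02·RH+f) = 29.32 μm/a
  Sd branch = 0.102·Sd^0.62·e^(0.033·RH+0.04·T) = 58.87 μm/a
  sum: 29.32 + 58.87 → r_corr = 88.19 μm/a
ISO 9223 Table 2 (carbon steel): 80 < 88.2 ≤ 200 μm/a ⇒ C5

C5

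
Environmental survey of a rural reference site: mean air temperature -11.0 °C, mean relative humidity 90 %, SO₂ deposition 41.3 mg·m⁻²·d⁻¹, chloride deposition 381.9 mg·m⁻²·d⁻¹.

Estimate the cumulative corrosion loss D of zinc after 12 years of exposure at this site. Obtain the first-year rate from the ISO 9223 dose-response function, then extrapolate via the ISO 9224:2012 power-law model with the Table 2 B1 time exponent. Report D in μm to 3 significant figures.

D(12) = 17.3 μm

zinc: T≤10 °C ⇒ hinge +0.038·(-11.0−10) = -0.7980
  sulphur-dioxide contribution → 1.875 μm/a
  chloride contribution → 0.4182 μm/a
  total first-year rate 2.293 μm/a
Long-term exponent b (ISO 9224 Table 2, B1) = 0.813
  D(12) = 2.293 × 12^0.813 = 2.293 × 7.54 = 17.29 μm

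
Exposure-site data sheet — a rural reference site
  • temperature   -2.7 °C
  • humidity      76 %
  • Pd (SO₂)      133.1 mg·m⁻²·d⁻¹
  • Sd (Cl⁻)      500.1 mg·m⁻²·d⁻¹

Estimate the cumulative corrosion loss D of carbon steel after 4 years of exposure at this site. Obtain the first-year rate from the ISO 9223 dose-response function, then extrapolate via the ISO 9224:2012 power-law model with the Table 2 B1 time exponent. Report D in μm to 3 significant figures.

carbon steel: temperature factor f = +0.150·(-12.7) = -1.9050
  SO₂ term: 1.77·133.1^0.52·exp(0.02·76-1.9050) = 15.32
  Cl⁻ term: 0.102·500.1^0.62·exp(0.033·76+0.04·-2.7) = 53.01
  sum: 15.32 + 53.01 → r_corr = 68.33 μm/a
ISO 9224: D(t) = r_corr · t^b with b = 0.523 (carbon steel, B1)
  D(4) = 68.33 × 4^0.523 = 68.33 × 2.065 = 141.1 μm

D(4) = 141 μm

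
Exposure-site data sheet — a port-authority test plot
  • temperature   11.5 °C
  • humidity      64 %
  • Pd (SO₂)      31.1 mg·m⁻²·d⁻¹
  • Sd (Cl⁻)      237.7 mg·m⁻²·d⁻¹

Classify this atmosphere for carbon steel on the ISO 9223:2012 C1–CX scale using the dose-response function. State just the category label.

C4

carbon steel: temperature factor f = -0.054·(1.5) = -0.0810
  Pd branch = 1.77·Pd^0.52·e^(0.02·RH+f) = 35.07 μm/a
  Sd branch = 0.102·Sd^0.62·e^(0.033·RH+0.04·T) = 39.7 μm/a
  sum: 35.07 + 39.7 → r_corr = 74.77 μm/a
ISO 9223 Table 2 (carbon steel): 50 < 74.8 ≤ 80 μm/a ⇒ C4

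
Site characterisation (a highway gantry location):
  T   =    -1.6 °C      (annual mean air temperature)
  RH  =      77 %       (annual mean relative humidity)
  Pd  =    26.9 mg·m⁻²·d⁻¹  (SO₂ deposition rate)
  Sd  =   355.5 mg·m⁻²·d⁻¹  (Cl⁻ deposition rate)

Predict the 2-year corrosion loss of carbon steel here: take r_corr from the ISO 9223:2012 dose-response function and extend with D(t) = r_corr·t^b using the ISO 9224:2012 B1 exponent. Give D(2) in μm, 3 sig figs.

carbon steel: temperature factor f = +0.150·(-11.6) = -1.7400
  SO₂ term: 1.77·26.9^0.52·exp(0.02·77-1.7400) = 8.028
  Sd branch = 0.102·Sd^0.62·e^(0.033·RH+0.04·T) = 46.33 μm/a
  r_corr = 8.028 + 46.33 = 54.36 μm/a
ISO 9224: D(t) = r_corr · t^b with b = 0.523 (carbon steel, B1)
  D(2) = 54.36 × 2^0.523 = 54.36 × 1.437 = 78.11 μm

D(2) = 78.1 μm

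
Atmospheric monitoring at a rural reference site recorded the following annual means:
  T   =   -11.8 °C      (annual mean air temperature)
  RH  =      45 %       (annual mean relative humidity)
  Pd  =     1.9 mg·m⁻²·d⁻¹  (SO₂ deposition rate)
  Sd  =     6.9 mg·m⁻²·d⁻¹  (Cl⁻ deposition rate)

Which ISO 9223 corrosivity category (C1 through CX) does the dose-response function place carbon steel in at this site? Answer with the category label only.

carbon steel: f(T) = +0.150·(T−10) [T≤10 °C] = -3.2700
  Pd branch = 1.77·Pd^0.52·e^(0.02·RH+f) = 0.231 μm/a
  Cl⁻ term: 0.102·6.9^0.62·exp(0.033·45+0.04·-11.8) = 0.9303
  sum: 0.231 + 0.9303 → r_corr = 1.161 μm/a
Category bounds: 0…1.3 μm/a bracket r_corr ⇒ C1

C1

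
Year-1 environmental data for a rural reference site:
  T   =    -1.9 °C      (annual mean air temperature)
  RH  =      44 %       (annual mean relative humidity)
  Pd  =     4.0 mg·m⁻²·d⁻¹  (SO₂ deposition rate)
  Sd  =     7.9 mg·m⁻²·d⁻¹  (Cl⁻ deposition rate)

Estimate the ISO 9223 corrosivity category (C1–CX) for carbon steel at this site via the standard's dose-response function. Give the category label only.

carbon steel: T≤10 °C ⇒ hinge +0.150·(-1.9−10) = -1.7850
  Pd branch = 1.77·Pd^0.52·e^(0.02·RH+f) = 1.472 μm/a
  Sd branch = 0.102·Sd^0.62·e^(0.033·RH+0.04·T) = 1.455 μm/a
  sum: 1.472 + 1.455 → r_corr = 2.927 μm/a
ISO 9223 Table 2 (carbon steel): 1.3 < 2.93 ≤ 25 μm/a ⇒ C2

C2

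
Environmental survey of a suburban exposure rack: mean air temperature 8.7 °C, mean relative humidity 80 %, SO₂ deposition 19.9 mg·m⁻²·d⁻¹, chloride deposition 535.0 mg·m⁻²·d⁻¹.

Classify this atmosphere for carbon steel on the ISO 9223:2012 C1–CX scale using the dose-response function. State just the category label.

C5

carbon steel: T≤10 °C ⇒ hinge +0.150·(8.7−10) = -0.1950
  Pd branch = 1.77·Pd^0.52·e^(0.02·RH+f) = 34.16 μm/a
  Cl⁻ term: 0.102·535.0^0.62·exp(0.033·80+0.04·8.7) = 99.51
  sum: 34.16 + 99.51 → r_corr = 133.7 μm/a
Category bounds: 80…200 μm/a bracket r_corr ⇒ C5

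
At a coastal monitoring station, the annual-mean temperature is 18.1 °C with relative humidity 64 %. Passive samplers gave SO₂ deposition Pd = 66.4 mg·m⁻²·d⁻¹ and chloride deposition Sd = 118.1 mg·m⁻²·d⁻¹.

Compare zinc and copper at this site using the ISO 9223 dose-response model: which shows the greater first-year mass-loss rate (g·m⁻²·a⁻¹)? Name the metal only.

zinc

zinc: temperature factor f = -0.071·(8.1) = -0.5751
  Pd branch = 0.0129·Pd^0.44·e^(0.046·RH+f) = 0.8733 μm/a
  Sd branch = 0.0175·Sd^0.57·e^(0.008·RH+0.085·T) = 2.064 μm/a
  r_corr = 0.8733 + 2.064 = 2.937 μm/a
  mass loss = 2.937 μm/a × 7.14 g/cm³ = 20.97 g·m⁻²·a⁻¹
copper: T>10 °C ⇒ hinge -0.080·(18.1−10) = -0.6480
  Pd branch = 0.0053·Pd^0.26·e^(0.059·RH+f) = 0.3602 μm/a
  Cl⁻ term: 0.01025·118.1^0.27·exp(0.036·64+0.049·18.1) = 0.9037
  r_corr = 0.3602 + 0.9037 = 1.264 μm/a
  mass loss = 1.264 μm/a × 8.96 g/cm³ = 11.32 g·m⁻²·a⁻¹
Ordering by g·m⁻²·a⁻¹: zinc (21) > copper (11.3)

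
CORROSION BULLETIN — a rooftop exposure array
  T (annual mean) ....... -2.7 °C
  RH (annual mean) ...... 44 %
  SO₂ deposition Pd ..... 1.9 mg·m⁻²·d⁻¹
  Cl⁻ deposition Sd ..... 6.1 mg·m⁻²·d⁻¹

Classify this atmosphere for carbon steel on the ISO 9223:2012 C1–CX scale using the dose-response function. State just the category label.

C2

carbon steel: T≤10 °C ⇒ hinge +0.150·(-2.7−10) = -1.9050
  sulphur-dioxide contribution → 0.8867 μm/a
  chloride contribution → 1.2 μm/a
  ⇒ r_corr(carbon steel) = 2.087 μm/a
Category bounds: 1.3…25 μm/a bracket r_corr ⇒ C2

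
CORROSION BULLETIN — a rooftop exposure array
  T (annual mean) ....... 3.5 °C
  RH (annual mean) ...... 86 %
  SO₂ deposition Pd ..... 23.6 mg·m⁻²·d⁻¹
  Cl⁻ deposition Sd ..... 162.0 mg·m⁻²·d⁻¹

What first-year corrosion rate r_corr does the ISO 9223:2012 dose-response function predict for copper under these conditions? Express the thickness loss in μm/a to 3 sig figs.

copper: temperature factor f = +0.126·(-6.5) = -0.8190
  sulphur-dioxide contribution → 0.8495 μm/a
  chloride contribution → 1.063 μm/a
  total first-year rate 1.912 μm/a

r_corr = 1.91 μm/a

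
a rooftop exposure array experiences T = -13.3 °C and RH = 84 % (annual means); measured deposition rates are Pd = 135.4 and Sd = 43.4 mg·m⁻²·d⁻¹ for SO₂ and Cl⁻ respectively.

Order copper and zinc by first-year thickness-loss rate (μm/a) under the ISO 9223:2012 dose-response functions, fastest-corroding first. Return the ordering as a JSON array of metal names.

["zinc", "copper"]

copper: T≤10 °C ⇒ hinge +0.126·(-13.3−10) = -2.9358
  Pd branch = 0.0053·Pd^0.26·e^(0.059·RH+f) = 0.1432 μm/a
  Sd branch = 0.01025·Sd^0.27·e^(0.036·RH+0.049·T) = 0.3042 μm/a
  sum: 0.1432 + 0.3042 → r_corr = 0.4473 μm/a
zinc: f(T) = +0.038·(T−10) [T≤10 °C] = -0.8854
  Pd branch = 0.0129·Pd^0.44·e^(0.046·RH+f) = 2.198 μm/a
  Sd branch = 0.0175·Sd^0.57·e^(0.008·RH+0.085·T) = 0.0949 μm/a
  r_corr = 2.198 + 0.0949 = 2.293 μm/a
Ordering by μm/a: zinc (2.29) > copper (0.447)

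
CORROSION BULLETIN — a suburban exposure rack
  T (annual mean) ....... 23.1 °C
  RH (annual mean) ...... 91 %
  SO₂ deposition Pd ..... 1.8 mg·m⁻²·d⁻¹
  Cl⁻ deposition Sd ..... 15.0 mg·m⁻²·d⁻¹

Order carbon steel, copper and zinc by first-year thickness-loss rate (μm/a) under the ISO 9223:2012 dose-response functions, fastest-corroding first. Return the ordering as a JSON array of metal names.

["carbon steel", "copper", "zinc"]

carbon steel: temperature factor f = -0.054·(13.1) = -0.7074
  Pd branch = 1.77·Pd^0.52·e^(0.02·RH+f) = 7.31 μm/a
  Sd branch = 0.102·Sd^0.62·e^(0.033·RH+0.04·T) = 27.75 μm/a
  r_corr = 7.31 + 27.75 = 35.06 μm/a
copper: temperature factor f = -0.080·(13.1) = -1.0480
  Pd branch = 0.0053·Pd^0.26·e^(0.059·RH+f) = 0.4648 μm/a
  Sd branch = 0.01025·Sd^0.27·e^(0.036·RH+0.049·T) = 1.748 μm/a
  sum: 0.4648 + 1.748 → r_corr = 2.213 μm/a
zinc: T>10 °C ⇒ hinge -0.071·(23.1−10) = -0.9301
  SO₂ term: 0.0129·1.8^0.44·exp(0.046·91-0.9301) = 0.4334
  Cl⁻ term: 0.0175·15.0^0.57·exp(0.008·91+0.085·23.1) = 1.209
  sum: 0.4334 + 1.209 → r_corr = 1.642 μm/a
Ordering by μm/a: carbon steel (35.1) > copper (2.21) > zinc (1.64)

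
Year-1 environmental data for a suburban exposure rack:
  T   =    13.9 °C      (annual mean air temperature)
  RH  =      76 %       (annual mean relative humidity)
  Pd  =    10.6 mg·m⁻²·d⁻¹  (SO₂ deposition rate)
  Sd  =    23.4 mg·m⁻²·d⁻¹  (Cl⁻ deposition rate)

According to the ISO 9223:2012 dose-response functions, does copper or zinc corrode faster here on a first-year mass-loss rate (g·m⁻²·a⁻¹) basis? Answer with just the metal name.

copper: f(T) = -0.080·(T−10) [T>10 °C] = -0.3120
  Pd branch = 0.0053·Pd^0.26·e^(0.059·RH+f) = 0.6349 μm/a
  Sd branch = 0.01025·Sd^0.27·e^(0.036·RH+0.049·T) = 0.7319 μm/a
  sum: 0.6349 + 0.7319 → r_corr = 1.367 μm/a
  mass loss = 1.367 μm/a × 8.96 g/cm³ = 12.25 g·m⁻²·a⁻¹
zinc: f(T) = -0.071·(T−10) [T>10 °C] = -0.2769
  SO₂ term: 0.0129·10.6^0.44·exp(0.046·76-0.2769) = 0.9115
  Sd branch = 0.0175·Sd^0.57·e^(0.008·RH+0.085·T) = 0.6319 μm/a
  r_corr = 0.9115 + 0.6319 = 1.543 μm/a
  mass loss = 1.543 μm/a × 7.14 g/cm³ = 11.02 g·m⁻²·a⁻¹
Ordering by g·m⁻²·a⁻¹: copper (12.2) > zinc (11)

copper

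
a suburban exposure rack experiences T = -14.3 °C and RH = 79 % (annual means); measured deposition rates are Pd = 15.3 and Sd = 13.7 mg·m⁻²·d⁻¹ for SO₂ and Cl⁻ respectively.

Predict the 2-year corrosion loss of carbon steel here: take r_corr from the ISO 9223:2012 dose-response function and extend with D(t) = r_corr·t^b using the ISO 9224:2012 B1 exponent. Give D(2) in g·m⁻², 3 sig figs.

carbon steel: temperature factor f = +0.150·(-24.3) = -3.6450
  SO₂ term: 1.77·15.3^0.52·exp(0.02·79-3.6450) = 0.9272
  Cl⁻ term: 0.102·13.7^0.62·exp(0.033·79+0.04·-14.3) = 3.955
  r_corr = 0.9272 + 3.955 = 4.882 μm/a
ISO 9224: D(t) = r_corr · t^b with b = 0.523 (carbon steel, B1)
  D(2) = 4.882 × 2^0.523 = 4.882 × 1.437 = 7.016 μm
  Mass loss = 7.016 μm × 7.85 g/cm³ = 55.07 g·m⁻²

D(2) = 55.1 g·m⁻²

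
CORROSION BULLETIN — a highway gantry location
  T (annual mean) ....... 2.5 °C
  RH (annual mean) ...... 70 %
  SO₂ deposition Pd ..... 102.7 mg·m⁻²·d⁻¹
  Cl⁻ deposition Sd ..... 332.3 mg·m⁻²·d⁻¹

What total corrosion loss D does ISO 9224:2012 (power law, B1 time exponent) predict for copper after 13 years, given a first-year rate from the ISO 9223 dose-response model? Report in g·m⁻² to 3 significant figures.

D(13) = 55.4 g·m⁻²

copper: temperature factor f = +0.126·(-7.5) = -0.9450
  SO₂ term: 0.0053·102.7^0.26·exp(0.059·70-0.9450) = 0.4271
  Cl⁻ term: 0.01025·332.3^0.27·exp(0.036·70+0.049·2.5) = 0.6905
  r_corr = 0.4271 + 0.6905 = 1.118 μm/a
Long-term exponent b (ISO 9224 Table 2, B1) = 0.667
  D(13) = 1.118 × 13^0.667 = 1.118 × 5.534 = 6.184 μm
  Mass loss = 6.184 μm × 8.96 g/cm³ = 55.41 g·m⁻²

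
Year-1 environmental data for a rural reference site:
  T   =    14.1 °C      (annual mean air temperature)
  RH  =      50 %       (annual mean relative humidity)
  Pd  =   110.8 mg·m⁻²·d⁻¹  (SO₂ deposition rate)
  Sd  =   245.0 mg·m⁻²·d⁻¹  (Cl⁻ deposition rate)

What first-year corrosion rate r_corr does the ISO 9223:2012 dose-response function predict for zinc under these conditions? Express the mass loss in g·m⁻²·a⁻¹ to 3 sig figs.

r_corr = 19.7 g·m⁻²·a⁻¹

zinc: f(T) = -0.071·(T−10) [T>10 °C] = -0.2911
  SO₂ term: 0.0129·110.8^0.44·exp(0.046·50-0.2911) = 0.7632
  Cl⁻ term: 0.0175·245.0^0.57·exp(0.008·50+0.085·14.1) = 1.991
  sum: 0.7632 + 1.991 → r_corr = 2.754 μm/a
Convert to mass loss: 2.754 μm/a × 7.14 g/cm³ = 19.67 g·m⁻²·a⁻¹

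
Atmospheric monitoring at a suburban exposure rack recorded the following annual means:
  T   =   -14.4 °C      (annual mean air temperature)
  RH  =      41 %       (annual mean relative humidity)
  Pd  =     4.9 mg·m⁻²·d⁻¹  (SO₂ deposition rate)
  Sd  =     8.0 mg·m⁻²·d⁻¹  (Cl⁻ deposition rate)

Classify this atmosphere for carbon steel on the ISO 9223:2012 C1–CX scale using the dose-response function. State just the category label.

carbon steel: temperature factor f = +0.150·(-24.4) = -3.6600
  SO₂ term: 1.77·4.9^0.52·exp(0.02·41-3.6600) = 0.2363
  Sd branch = 0.102·Sd^0.62·e^(0.033·RH+0.04·T) = 0.8053 μm/a
  sum: 0.2363 + 0.8053 → r_corr = 1.042 μm/a
ISO 9223 Table 2 (carbon steel): 0 < 1.04 ≤ 1.3 μm/a ⇒ C1

C1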